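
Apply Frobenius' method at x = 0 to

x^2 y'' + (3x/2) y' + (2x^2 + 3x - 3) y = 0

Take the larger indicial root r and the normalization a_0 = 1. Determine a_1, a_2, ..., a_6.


Write in Frobenius form y'' + (p(x)/x) y' + (q(x)/x^2) y = 0:
  p(x) = 3/2,  q(x) = 2x^2 + 3x - 3.
Indicial equation: r(r-1) + (3/2) r + (-3) = 0 -> roots r_1 = 3/2, r_2 = -2.
Take r = r_1 = 3/2. Let y(x) = x^r sum_{n>=0} a_n x^n with a_0 = 1.
Substitute y = x^r sum a_n x^n and match x^{r+n}. The recurrence is
  D(n) a_n + 3 a_{n-1} + 2 a_{n-2} = 0,  where D(n) = (r+n)(r+n-1) + (3/2)(r+n) + (-3).
  a_n = [-3 a_{n-1} - 2 a_{n-2}] / D(n).
Since the indicial polynomial factors as (r - r_1)(r - r_2), D(n) = (r_1 + n - r_1)(r_1 + n - r_2) = n(n + 7/2).
Evaluating step by step (a_0 = 1):
  n = 1: D(1) = 1(1 + 7/2) = 9/2; numerator = -3(1) = -3; a_1 = (-3)/(9/2) = -2/3
  n = 2: D(2) = 2(2 + 7/2) = 11; numerator = -3(-2/3) - 2(1) = 0; a_2 = (0)/(11) = 0
  n = 3: D(3) = 3(3 + 7/2) = 39/2; numerator = -3(0) - 2(-2/3) = 4/3; a_3 = (4/3)/(39/2) = 8/117
  n = 4: D(4) = 4(4 + 7/2) = 30; numerator = -3(8/117) - 2(0) = -8/39; a_4 = (-8/39)/(30) = -4/585
  n = 5: D(5) = 5(5 + 7/2) = 85/2; numerator = -3(-4/585) - 2(8/117) = -68/585; a_5 = (-68/585)/(85/2) = -8/2925
  n = 6: D(6) = 6(6 + 7/2) = 57; numerator = -3(-8/2925) - 2(-4/585) = 64/2925; a_6 = (64/2925)/(57) = 64/166725

r = 3/2; a_0 = 1; a_1 = -2/3; a_2 = 0; a_3 = 8/117; a_4 = -4/585; a_5 = -8/2925; a_6 = 64/166725


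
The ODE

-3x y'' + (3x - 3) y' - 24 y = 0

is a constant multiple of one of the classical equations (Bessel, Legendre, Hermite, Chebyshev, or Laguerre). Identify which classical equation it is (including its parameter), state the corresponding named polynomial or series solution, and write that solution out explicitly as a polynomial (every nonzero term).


All three coefficients share the factor -3; dividing through by -3 gives  x y'' + (1 - x) y' + 8 y = 0.
This matches the Laguerre equation x y'' + (1 - x) y' + n y = 0 with n = 8; the polynomial solution is L_8(x).
With y = sum_k a_k x^k, matching x^k gives (k+1)k a_{k+1} + (k+1) a_{k+1} - k a_k + n a_k = 0, i.e. (k+1)^2 a_{k+1} = (k - n) a_k = (k - 8) a_k. The right side vanishes at k = 8, so the series terminates at degree 8.
Standard normalization L_n(0) = 1 gives a_0 = 1. Work upward with a_{k+1} = (k - 8) a_k / (k+1)^2:
  a_1 = (0 - 8)(1) / 1^2 = -8/1 = -8
  a_2 = (1 - 8)(-8) / 2^2 = 56/4 = 14
  a_3 = (2 - 8)(14) / 3^2 = -84/9 = -28/3
  a_4 = (3 - 8)(-28/3) / 4^2 = (140/3)/16 = 35/12
  a_5 = (4 - 8)(35/12) / 5^2 = (-35/3)/25 = -7/15
  a_6 = (5 - 8)(-7/15) / 6^2 = (7/5)/36 = 7/180
  a_7 = (6 - 8)(7/180) / 7^2 = (-7/90)/49 = -1/630
  a_8 = (7 - 8)(-1/630) / 8^2 = (1/630)/64 = 1/40320
Hence L_8(x) = x^8/40320 - x^7/630 + 7 x^6/180 - 7 x^5/15 + 35 x^4/12 - 28 x^3/3 + 14 x^2 - 8 x + 1.

L_8(x); series = x^8/40320 - x^7/630 + 7 x^6/180 - 7 x^5/15 + 35 x^4/12 - 28 x^3/3 + 14 x^2 - 8 x + 1


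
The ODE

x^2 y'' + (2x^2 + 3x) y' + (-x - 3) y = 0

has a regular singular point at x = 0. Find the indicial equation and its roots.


Divide by x^2 to reach normal form y'' + P_1(x) y' + P_2(x) y = 0 with P_1(x) = 2 + 3/x and P_2(x) = -1/x - 3/x^2.
x = 0 is a singular point because the y'-coefficient 2 + 3/x has a pole at x = 0 and the y-coefficient -1/x - 3/x^2 has a pole at x = 0.
It is a regular singular point because x P_1(x) = p(x) = 2x + 3 and x^2 P_2(x) = q(x) = -x - 3 are polynomials, hence analytic at x = 0.
p(0) = 3,  q(0) = -3.
Indicial equation: r(r-1) + p(0) r + q(0) = 0, i.e. r^2 + (p(0) - 1) r + q(0) = 0, i.e. r^2 + 2 r - 3 = 0.
Discriminant: (2)^2 - 4(-3) = 16, so r = (-2 ± 4)/2.
Solving: r_1 = 1, r_2 = -3.

indicial: r^2 + 2 r - 3 = 0; roots r_1 = 1, r_2 = -3


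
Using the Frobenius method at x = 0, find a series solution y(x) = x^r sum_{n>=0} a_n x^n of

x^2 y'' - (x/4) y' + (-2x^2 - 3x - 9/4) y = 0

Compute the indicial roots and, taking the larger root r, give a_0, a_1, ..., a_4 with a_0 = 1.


Write in Frobenius form y'' + (p(x)/x) y' + (q(x)/x^2) y = 0:
  p(x) = -1/4,  q(x) = -2x^2 - 3x - 9/4.
Indicial equation: r(r-1) + (-1/4) r + (-9/4) = 0 -> roots r_1 = 9/4, r_2 = -1.
Take r = r_1 = 9/4. Let y(x) = x^r sum_{n>=0} a_n x^n with a_0 = 1.
Substitute y = x^r sum a_n x^n and match x^{r+n}. The recurrence is
  D(n) a_n - 3 a_{n-1} - 2 a_{n-2} = 0,  where D(n) = (r+n)(r+n-1) + (-1/4)(r+n) + (-9/4).
  a_n = [3 a_{n-1} + 2 a_{n-2}] / D(n).
Since the indicial polynomial factors as (r - r_1)(r - r_2), D(n) = (r_1 + n - r_1)(r_1 + n - r_2) = n(n + 13/4).
Evaluating step by step (a_0 = 1):
  n = 1: D(1) = 1(1 + 13/4) = 17/4; numerator = 3(1) = 3; a_1 = (3)/(17/4) = 12/17
  n = 2: D(2) = 2(2 + 13/4) = 21/2; numerator = 3(12/17) + 2(1) = 70/17; a_2 = (70/17)/(21/2) = 20/51
  n = 3: D(3) = 3(3 + 13/4) = 75/4; numerator = 3(20/51) + 2(12/17) = 44/17; a_3 = (44/17)/(75/4) = 176/1275
  n = 4: D(4) = 4(4 + 13/4) = 29; numerator = 3(176/1275) + 2(20/51) = 1528/1275; a_4 = (1528/1275)/(29) = 1528/36975

r = 9/4; a_0 = 1; a_1 = 12/17; a_2 = 20/51; a_3 = 176/1275; a_4 = 1528/36975


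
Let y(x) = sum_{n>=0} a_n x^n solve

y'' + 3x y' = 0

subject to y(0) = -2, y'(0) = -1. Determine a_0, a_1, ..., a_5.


Ansatz: y(x) = sum_{n>=0} a_n x^n, so y'(x) = sum_{n>=1} n a_n x^(n-1) and y''(x) = sum_{n>=2} n(n-1) a_n x^(n-2).
Substitute into P(x) y'' + Q(x) y' + R(x) y = 0 with P(x) = 1, Q(x) = 3x, R(x) = 0, and match powers of x.
Initial conditions: a_0 = -2, a_1 = -1.
Setting the coefficient of each power of x to zero and solving order by order (substituting the coefficients already found):
  x^0: 2 a_2 = 0  ->  a_2 = 0
  x^1: 6 a_3 + 3 a_1 = 0  ->  6 a_3 = -3 a_1 = 3  ->  a_3 = 1/2
  x^2: 12 a_4 + 6 a_2 = 0  ->  12 a_4 = -6 a_2 = 0  ->  a_4 = 0
  x^3: 20 a_5 + 9 a_3 = 0  ->  20 a_5 = -9 a_3 = -9/2  ->  a_5 = -9/40
Truncated series: y(x) = -2 - x + (1/2) x^3 - (9/40) x^5 + O(x^6).

a_0 = -2; a_1 = -1; a_2 = 0; a_3 = 1/2; a_4 = 0; a_5 = -9/40


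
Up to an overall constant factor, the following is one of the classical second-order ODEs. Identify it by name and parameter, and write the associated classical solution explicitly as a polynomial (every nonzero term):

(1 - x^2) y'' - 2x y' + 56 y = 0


The equation is already in a standard form:  (1 - x^2) y'' - 2x y' + 56 y = 0.
This matches the Legendre equation (1 - x^2) y'' - 2x y' + n(n+1) y = 0 (note the -2x y' term) with n(n+1) = 56, so n = 7; the polynomial solution is P_7(x).
With y = sum_k a_k x^k, matching x^k gives (k+2)(k+1) a_{k+2} = [k(k+1) - n(n+1)] a_k = (k - 7)(k + 8) a_k. The right side vanishes at k = 7, so the series with the parity of 7 terminates at degree 7.
Standard normalization (P_n(1) = 1): leading coefficient (2n)!/(2^n (n!)^2) = 87178291200/(128*25401600) = 429/16, so a_7 = 429/16. Work downward with a_k = (k+1)(k+2) a_{k+2} / ((k - 7)(k + 8)):
  a_5 = (6)(7)(429/16) / ((5 - 7)(5 + 8)) = (9009/8)/(-26) = -693/16
  a_3 = (4)(5)(-693/16) / ((3 - 7)(3 + 8)) = (-3465/4)/(-44) = 315/16
  a_1 = (2)(3)(315/16) / ((1 - 7)(1 + 8)) = (945/8)/(-54) = -35/16
Hence P_7(x) = 429 x^7/16 - 693 x^5/16 + 315 x^3/16 - 35 x/16.

P_7(x); series = 429 x^7/16 - 693 x^5/16 + 315 x^3/16 - 35 x/16


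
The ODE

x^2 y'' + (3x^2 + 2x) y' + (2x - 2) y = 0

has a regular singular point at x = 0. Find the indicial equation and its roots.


Divide by x^2 to reach normal form y'' + P_1(x) y' + P_2(x) y = 0 with P_1(x) = 3 + 2/x and P_2(x) = 2/x - 2/x^2.
x = 0 is a singular point because the y'-coefficient 3 + 2/x has a pole at x = 0 and the y-coefficient 2/x - 2/x^2 has a pole at x = 0.
It is a regular singular point because x P_1(x) = p(x) = 3x + 2 and x^2 P_2(x) = q(x) = 2x - 2 are polynomials, hence analytic at x = 0.
p(0) = 2,  q(0) = -2.
Indicial equation: r(r-1) + p(0) r + q(0) = 0, i.e. r^2 + (p(0) - 1) r + q(0) = 0, i.e. r^2 + 1 r - 2 = 0.
Discriminant: (1)^2 - 4(-2) = 9, so r = (-1 ± 3)/2.
Solving: r_1 = 1, r_2 = -2.

indicial: r^2 + 1 r - 2 = 0; roots r_1 = 1, r_2 = -2


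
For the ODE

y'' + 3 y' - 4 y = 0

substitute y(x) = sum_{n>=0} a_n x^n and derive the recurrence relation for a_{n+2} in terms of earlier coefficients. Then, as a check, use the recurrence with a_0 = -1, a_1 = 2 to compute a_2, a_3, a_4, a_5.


Substitute y = sum_n a_n x^n.
y''(x) has coefficient (n+2)(n+1) a_{n+2} at x^n;
3 y'(x) has coefficient 3 (n+1) a_{n+1} at x^n;
-4 y(x) has coefficient -4 a_n at x^n.
Matching x^n: (n+2)(n+1) a_{n+2} + 3 (n+1) a_{n+1} - 4 a_n = 0.
Thus a_{n+2} = [-3 (n+1) a_{n+1} + 4 a_n] / ((n+1)(n+2)).

Check with a_0 = -1, a_1 = 2 (apply the recurrence for n = 0, 1, 2, 3): a_0 = -1, a_1 = 2, a_2 = -5, a_3 = 19/3, a_4 = -77/12, a_5 = 307/60.

a_(n+2) = [-3 (n+1) a_(n+1) + 4 a_n] / ((n+1)(n+2)); check: a_0 = -1, a_1 = 2, a_2 = -5, a_3 = 19/3, a_4 = -77/12, a_5 = 307/60


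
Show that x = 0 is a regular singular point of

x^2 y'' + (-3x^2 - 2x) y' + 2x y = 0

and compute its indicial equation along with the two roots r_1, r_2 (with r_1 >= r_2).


Divide by x^2 to reach normal form y'' + P_1(x) y' + P_2(x) y = 0 with P_1(x) = -3 - 2/x and P_2(x) = 2/x.
x = 0 is a singular point because the y'-coefficient -3 - 2/x has a pole at x = 0 and the y-coefficient 2/x has a pole at x = 0.
It is a regular singular point because x P_1(x) = p(x) = -3x - 2 and x^2 P_2(x) = q(x) = 2x are polynomials, hence analytic at x = 0.
p(0) = -2,  q(0) = 0.
Indicial equation: r(r-1) + p(0) r + q(0) = 0, i.e. r^2 + (p(0) - 1) r + q(0) = 0, i.e. r^2 - 3 r = 0.
Discriminant: (-3)^2 - 4(0) = 9, so r = (3 ± 3)/2.
Solving: r_1 = 3, r_2 = 0.

indicial: r^2 - 3 r = 0; roots r_1 = 3, r_2 = 0


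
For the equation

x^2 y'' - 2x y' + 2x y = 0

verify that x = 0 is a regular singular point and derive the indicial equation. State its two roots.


Divide by x^2 to reach normal form y'' + P_1(x) y' + P_2(x) y = 0 with P_1(x) = -2/x and P_2(x) = 2/x.
x = 0 is a singular point because the y'-coefficient -2/x has a pole at x = 0 and the y-coefficient 2/x has a pole at x = 0.
It is a regular singular point because x P_1(x) = p(x) = -2 and x^2 P_2(x) = q(x) = 2x are polynomials, hence analytic at x = 0.
p(0) = -2,  q(0) = 0.
Indicial equation: r(r-1) + p(0) r + q(0) = 0, i.e. r^2 + (p(0) - 1) r + q(0) = 0, i.e. r^2 - 3 r = 0.
Discriminant: (-3)^2 - 4(0) = 9, so r = (3 ± 3)/2.
Solving: r_1 = 3, r_2 = 0.

indicial: r^2 - 3 r = 0; roots r_1 = 3, r_2 = 0


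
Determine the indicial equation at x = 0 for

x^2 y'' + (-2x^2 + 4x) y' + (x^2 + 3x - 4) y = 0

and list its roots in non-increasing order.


Divide by x^2 to reach normal form y'' + P_1(x) y' + P_2(x) y = 0 with P_1(x) = -2 + 4/x and P_2(x) = 1 + 3/x - 4/x^2.
x = 0 is a singular point because the y'-coefficient -2 + 4/x has a pole at x = 0 and the y-coefficient 1 + 3/x - 4/x^2 has a pole at x = 0.
It is a regular singular point because x P_1(x) = p(x) = 4 - 2x and x^2 P_2(x) = q(x) = x^2 + 3x - 4 are polynomials, hence analytic at x = 0.
p(0) = 4,  q(0) = -4.
Indicial equation: r(r-1) + p(0) r + q(0) = 0, i.e. r^2 + (p(0) - 1) r + q(0) = 0, i.e. r^2 + 3 r - 4 = 0.
Discriminant: (3)^2 - 4(-4) = 25, so r = (-3 ± 5)/2.
Solving: r_1 = 1, r_2 = -4.

indicial: r^2 + 3 r - 4 = 0; roots r_1 = 1, r_2 = -4


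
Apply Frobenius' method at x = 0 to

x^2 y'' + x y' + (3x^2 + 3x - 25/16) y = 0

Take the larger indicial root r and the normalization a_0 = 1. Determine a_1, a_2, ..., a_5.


Write in Frobenius form y'' + (p(x)/x) y' + (q(x)/x^2) y = 0:
  p(x) = 1,  q(x) = 3x^2 + 3x - 25/16.
Indicial equation: r(r-1) + (1) r + (-25/16) = 0 -> roots r_1 = 5/4, r_2 = -5/4.
Take r = r_1 = 5/4. Let y(x) = x^r sum_{n>=0} a_n x^n with a_0 = 1.
Substitute y = x^r sum a_n x^n and match x^{r+n}. The recurrence is
  D(n) a_n + 3 a_{n-1} + 3 a_{n-2} = 0,  where D(n) = (r+n)(r+n-1) + (1)(r+n) + (-25/16).
  a_n = [-3 a_{n-1} - 3 a_{n-2}] / D(n).
Since the indicial polynomial factors as (r - r_1)(r - r_2), D(n) = (r_1 + n - r_1)(r_1 + n - r_2) = n(n + 5/2).
Evaluating step by step (a_0 = 1):
  n = 1: D(1) = 1(1 + 5/2) = 7/2; numerator = -3(1) = -3; a_1 = (-3)/(7/2) = -6/7
  n = 2: D(2) = 2(2 + 5/2) = 9; numerator = -3(-6/7) - 3(1) = -3/7; a_2 = (-3/7)/(9) = -1/21
  n = 3: D(3) = 3(3 + 5/2) = 33/2; numerator = -3(-1/21) - 3(-6/7) = 19/7; a_3 = (19/7)/(33/2) = 38/231
  n = 4: D(4) = 4(4 + 5/2) = 26; numerator = -3(38/231) - 3(-1/21) = -27/77; a_4 = (-27/77)/(26) = -27/2002
  n = 5: D(5) = 5(5 + 5/2) = 75/2; numerator = -3(-27/2002) - 3(38/231) = -907/2002; a_5 = (-907/2002)/(75/2) = -907/75075

r = 5/4; a_0 = 1; a_1 = -6/7; a_2 = -1/21; a_3 = 38/231; a_4 = -27/2002; a_5 = -907/75075


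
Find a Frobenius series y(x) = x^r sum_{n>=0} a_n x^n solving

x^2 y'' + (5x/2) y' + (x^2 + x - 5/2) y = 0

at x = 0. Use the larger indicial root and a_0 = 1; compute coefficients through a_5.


Write in Frobenius form y'' + (p(x)/x) y' + (q(x)/x^2) y = 0:
  p(x) = 5/2,  q(x) = x^2 + x - 5/2.
Indicial equation: r(r-1) + (5/2) r + (-5/2) = 0 -> roots r_1 = 1, r_2 = -5/2.
Take r = r_1 = 1. Let y(x) = x^r sum_{n>=0} a_n x^n with a_0 = 1.
Substitute y = x^r sum a_n x^n and match x^{r+n}. The recurrence is
  D(n) a_n + 1 a_{n-1} + 1 a_{n-2} = 0,  where D(n) = (r+n)(r+n-1) + (5/2)(r+n) + (-5/2).
  a_n = [-1 a_{n-1} - 1 a_{n-2}] / D(n).
Since the indicial polynomial factors as (r - r_1)(r - r_2), D(n) = (r_1 + n - r_1)(r_1 + n - r_2) = n(n + 7/2).
Evaluating step by step (a_0 = 1):
  n = 1: D(1) = 1(1 + 7/2) = 9/2; numerator = -1(1) = -1; a_1 = (-1)/(9/2) = -2/9
  n = 2: D(2) = 2(2 + 7/2) = 11; numerator = -1(-2/9) - 1(1) = -7/9; a_2 = (-7/9)/(11) = -7/99
  n = 3: D(3) = 3(3 + 7/2) = 39/2; numerator = -1(-7/99) - 1(-2/9) = 29/99; a_3 = (29/99)/(39/2) = 58/3861
  n = 4: D(4) = 4(4 + 7/2) = 30; numerator = -1(58/3861) - 1(-7/99) = 215/3861; a_4 = (215/3861)/(30) = 43/23166
  n = 5: D(5) = 5(5 + 7/2) = 85/2; numerator = -1(43/23166) - 1(58/3861) = -391/23166; a_5 = (-391/23166)/(85/2) = -23/57915

r = 1; a_0 = 1; a_1 = -2/9; a_2 = -7/99; a_3 = 58/3861; a_4 = 43/23166; a_5 = -23/57915


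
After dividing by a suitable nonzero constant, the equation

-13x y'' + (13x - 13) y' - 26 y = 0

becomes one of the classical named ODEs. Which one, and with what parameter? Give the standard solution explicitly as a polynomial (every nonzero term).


All three coefficients share the factor -13; dividing through by -13 gives  x y'' + (1 - x) y' + 2 y = 0.
This matches the Laguerre equation x y'' + (1 - x) y' + n y = 0 with n = 2; the polynomial solution is L_2(x).
With y = sum_k a_k x^k, matching x^k gives (k+1)k a_{k+1} + (k+1) a_{k+1} - k a_k + n a_k = 0, i.e. (k+1)^2 a_{k+1} = (k - n) a_k = (k - 2) a_k. The right side vanishes at k = 2, so the series terminates at degree 2.
Standard normalization L_n(0) = 1 gives a_0 = 1. Work upward with a_{k+1} = (k - 2) a_k / (k+1)^2:
  a_1 = (0 - 2)(1) / 1^2 = -2/1 = -2
  a_2 = (1 - 2)(-2) / 2^2 = 2/4 = 1/2
Hence L_2(x) = x^2/2 - 2 x + 1.

L_2(x); series = x^2/2 - 2 x + 1


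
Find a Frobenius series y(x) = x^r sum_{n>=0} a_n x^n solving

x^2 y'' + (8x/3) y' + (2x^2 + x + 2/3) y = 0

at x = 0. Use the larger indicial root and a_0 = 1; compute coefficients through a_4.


Write in Frobenius form y'' + (p(x)/x) y' + (q(x)/x^2) y = 0:
  p(x) = 8/3,  q(x) = 2x^2 + x + 2/3.
Indicial equation: r(r-1) + (8/3) r + (2/3) = 0 -> roots r_1 = -2/3, r_2 = -1.
Take r = r_1 = -2/3. Let y(x) = x^r sum_{n>=0} a_n x^n with a_0 = 1.
Substitute y = x^r sum a_n x^n and match x^{r+n}. The recurrence is
  D(n) a_n + 1 a_{n-1} + 2 a_{n-2} = 0,  where D(n) = (r+n)(r+n-1) + (8/3)(r+n) + (2/3).
  a_n = [-1 a_{n-1} - 2 a_{n-2}] / D(n).
Since the indicial polynomial factors as (r - r_1)(r - r_2), D(n) = (r_1 + n - r_1)(r_1 + n - r_2) = n(n + 1/3).
Evaluating step by step (a_0 = 1):
  n = 1: D(1) = 1(1 + 1/3) = 4/3; numerator = -1(1) = -1; a_1 = (-1)/(4/3) = -3/4
  n = 2: D(2) = 2(2 + 1/3) = 14/3; numerator = -1(-3/4) - 2(1) = -5/4; a_2 = (-5/4)/(14/3) = -15/56
  n = 3: D(3) = 3(3 + 1/3) = 10; numerator = -1(-15/56) - 2(-3/4) = 99/56; a_3 = (99/56)/(10) = 99/560
  n = 4: D(4) = 4(4 + 1/3) = 52/3; numerator = -1(99/560) - 2(-15/56) = 201/560; a_4 = (201/560)/(52/3) = 603/29120

r = -2/3; a_0 = 1; a_1 = -3/4; a_2 = -15/56; a_3 = 99/560; a_4 = 603/29120


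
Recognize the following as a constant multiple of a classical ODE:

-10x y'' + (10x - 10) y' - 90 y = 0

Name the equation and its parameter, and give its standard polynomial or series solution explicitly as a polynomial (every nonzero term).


All three coefficients share the factor -10; dividing through by -10 gives  x y'' + (1 - x) y' + 9 y = 0.
This matches the Laguerre equation x y'' + (1 - x) y' + n y = 0 with n = 9; the polynomial solution is L_9(x).
With y = sum_k a_k x^k, matching x^k gives (k+1)k a_{k+1} + (k+1) a_{k+1} - k a_k + n a_k = 0, i.e. (k+1)^2 a_{k+1} = (k - n) a_k = (k - 9) a_k. The right side vanishes at k = 9, so the series terminates at degree 9.
Standard normalization L_n(0) = 1 gives a_0 = 1. Work upward with a_{k+1} = (k - 9) a_k / (k+1)^2:
  a_1 = (0 - 9)(1) / 1^2 = -9/1 = -9
  a_2 = (1 - 9)(-9) / 2^2 = 72/4 = 18
  a_3 = (2 - 9)(18) / 3^2 = -126/9 = -14
  a_4 = (3 - 9)(-14) / 4^2 = 84/16 = 21/4
  a_5 = (4 - 9)(21/4) / 5^2 = (-105/4)/25 = -21/20
  a_6 = (5 - 9)(-21/20) / 6^2 = (21/5)/36 = 7/60
  a_7 = (6 - 9)(7/60) / 7^2 = (-7/20)/49 = -1/140
  a_8 = (7 - 9)(-1/140) / 8^2 = (1/70)/64 = 1/4480
  a_9 = (8 - 9)(1/4480) / 9^2 = (-1/4480)/81 = -1/362880
Hence L_9(x) = -x^9/362880 + x^8/4480 - x^7/140 + 7 x^6/60 - 21 x^5/20 + 21 x^4/4 - 14 x^3 + 18 x^2 - 9 x + 1.

L_9(x); series = -x^9/362880 + x^8/4480 - x^7/140 + 7 x^6/60 - 21 x^5/20 + 21 x^4/4 - 14 x^3 + 18 x^2 - 9 x + 1


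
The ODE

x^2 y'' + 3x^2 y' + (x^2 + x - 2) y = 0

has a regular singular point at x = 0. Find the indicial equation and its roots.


Divide by x^2 to reach normal form y'' + P_1(x) y' + P_2(x) y = 0 with P_1(x) = 3 and P_2(x) = 1 + 1/x - 2/x^2.
x = 0 is a singular point because the y-coefficient 1 + 1/x - 2/x^2 has a pole at x = 0.
It is a regular singular point because x P_1(x) = p(x) = 3x and x^2 P_2(x) = q(x) = x^2 + x - 2 are polynomials, hence analytic at x = 0.
p(0) = 0,  q(0) = -2.
Indicial equation: r(r-1) + p(0) r + q(0) = 0, i.e. r^2 + (p(0) - 1) r + q(0) = 0, i.e. r^2 - 1 r - 2 = 0.
Discriminant: (-1)^2 - 4(-2) = 9, so r = (1 ± 3)/2.
Solving: r_1 = 2, r_2 = -1.

indicial: r^2 - 1 r - 2 = 0; roots r_1 = 2, r_2 = -1


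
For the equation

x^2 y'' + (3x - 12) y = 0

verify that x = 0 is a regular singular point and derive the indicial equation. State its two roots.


Divide by x^2 to reach normal form y'' + P_1(x) y' + P_2(x) y = 0 with P_1(x) = 0 and P_2(x) = 3/x - 12/x^2.
x = 0 is a singular point because the y-coefficient 3/x - 12/x^2 has a pole at x = 0.
It is a regular singular point because x P_1(x) = p(x) = 0 and x^2 P_2(x) = q(x) = 3x - 12 are polynomials, hence analytic at x = 0.
p(0) = 0,  q(0) = -12.
Indicial equation: r(r-1) + p(0) r + q(0) = 0, i.e. r^2 + (p(0) - 1) r + q(0) = 0, i.e. r^2 - 1 r - 12 = 0.
Discriminant: (-1)^2 - 4(-12) = 49, so r = (1 ± 7)/2.
Solving: r_1 = 4, r_2 = -3.

indicial: r^2 - 1 r - 12 = 0; roots r_1 = 4, r_2 = -3


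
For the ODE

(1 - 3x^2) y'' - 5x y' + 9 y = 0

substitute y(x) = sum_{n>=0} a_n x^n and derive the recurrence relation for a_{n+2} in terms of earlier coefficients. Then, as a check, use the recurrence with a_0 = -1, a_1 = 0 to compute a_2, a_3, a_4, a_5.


Substitute y = sum_n a_n x^n.
(1 - 3 x^2) y'' contributes (n+2)(n+1) a_{n+2} - 3 n(n-1) a_n at x^n.
-5 x y'(x) contributes -5 n a_n at x^n.
9 y(x) contributes 9 a_n at x^n.
Matching x^n: (n+2)(n+1) a_{n+2} + (-3 n(n-1) - 5 n + 9) a_n = 0.
Thus a_{n+2} = (3 n(n-1) + 5 n - 9) / ((n+1)(n+2)) * a_n.

Check with a_0 = -1, a_1 = 0 (apply the recurrence for n = 0, 1, 2, 3): a_0 = -1, a_1 = 0, a_2 = 9/2, a_3 = 0, a_4 = 21/8, a_5 = 0.

a_(n+2) = (3 n(n-1) + 5 n - 9) / ((n+1)(n+2)) * a_n; check: a_0 = -1, a_1 = 0, a_2 = 9/2, a_3 = 0, a_4 = 21/8, a_5 = 0


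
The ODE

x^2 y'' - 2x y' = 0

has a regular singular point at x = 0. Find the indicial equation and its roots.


Divide by x^2 to reach normal form y'' + P_1(x) y' + P_2(x) y = 0 with P_1(x) = -2/x and P_2(x) = 0.
x = 0 is a singular point because the y'-coefficient -2/x has a pole at x = 0.
It is a regular singular point because x P_1(x) = p(x) = -2 and x^2 P_2(x) = q(x) = 0 are polynomials, hence analytic at x = 0.
p(0) = -2,  q(0) = 0.
Indicial equation: r(r-1) + p(0) r + q(0) = 0, i.e. r^2 + (p(0) - 1) r + q(0) = 0, i.e. r^2 - 3 r = 0.
Discriminant: (-3)^2 - 4(0) = 9, so r = (3 ± 3)/2.
Solving: r_1 = 3, r_2 = 0.

indicial: r^2 - 3 r = 0; roots r_1 = 3, r_2 = 0


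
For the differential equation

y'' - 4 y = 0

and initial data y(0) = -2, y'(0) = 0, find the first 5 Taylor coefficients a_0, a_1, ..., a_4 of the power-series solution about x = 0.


Ansatz: y(x) = sum_{n>=0} a_n x^n, so y'(x) = sum_{n>=1} n a_n x^(n-1) and y''(x) = sum_{n>=2} n(n-1) a_n x^(n-2).
Substitute into P(x) y'' + Q(x) y' + R(x) y = 0 with P(x) = 1, Q(x) = 0, R(x) = -4, and match powers of x.
Initial conditions: a_0 = -2, a_1 = 0.
Setting the coefficient of each power of x to zero and solving order by order (substituting the coefficients already found):
  x^0: 2 a_2 - 4 a_0 = 0  ->  2 a_2 = 4 a_0 = -8  ->  a_2 = -4
  x^1: 6 a_3 - 4 a_1 = 0  ->  6 a_3 = 4 a_1 = 0  ->  a_3 = 0
  x^2: 12 a_4 - 4 a_2 = 0  ->  12 a_4 = 4 a_2 = -16  ->  a_4 = -4/3
Truncated series: y(x) = -2 - 4 x^2 - (4/3) x^4 + O(x^5).

a_0 = -2; a_1 = 0; a_2 = -4; a_3 = 0; a_4 = -4/3


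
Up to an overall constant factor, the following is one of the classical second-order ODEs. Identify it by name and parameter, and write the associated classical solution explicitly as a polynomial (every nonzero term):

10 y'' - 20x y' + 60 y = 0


All three coefficients share the factor 10; dividing through by 10 gives  y'' - 2x y' + 6 y = 0.
This matches the Hermite equation y'' - 2x y' + 2n y = 0 with 2n = 6, so n = 3; the polynomial solution is H_3(x).
With y = sum_k a_k x^k, matching x^k gives (k+2)(k+1) a_{k+2} = 2(k - n) a_k = 2(k - 3) a_k. The right side vanishes at k = 3, so the series with the parity of 3 terminates at degree 3.
Standard normalization: leading coefficient of H_n is 2^n, so a_3 = 2^3 = 8. Work downward with a_k = (k+1)(k+2) a_{k+2} / (2(k - n)):
  a_1 = (2)(3)(8) / (2(1 - 3)) = 48/(-4) = -12
Hence H_3(x) = 8 x^3 - 12 x.

H_3(x); series = 8 x^3 - 12 x


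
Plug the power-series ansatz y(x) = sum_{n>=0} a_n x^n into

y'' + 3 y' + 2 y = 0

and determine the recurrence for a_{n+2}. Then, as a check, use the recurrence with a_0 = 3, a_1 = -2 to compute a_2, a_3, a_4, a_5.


Substitute y = sum_n a_n x^n.
y''(x) has coefficient (n+2)(n+1) a_{n+2} at x^n;
3 y'(x) has coefficient 3 (n+1) a_{n+1} at x^n;
2 y(x) has coefficient 2 a_n at x^n.
Matching x^n: (n+2)(n+1) a_{n+2} + 3 (n+1) a_{n+1} + 2 a_n = 0.
Thus a_{n+2} = [-3 (n+1) a_{n+1} - 2 a_n] / ((n+1)(n+2)).

Check with a_0 = 3, a_1 = -2 (apply the recurrence for n = 0, 1, 2, 3): a_0 = 3, a_1 = -2, a_2 = 0, a_3 = 2/3, a_4 = -1/2, a_5 = 7/30.

a_(n+2) = [-3 (n+1) a_(n+1) - 2 a_n] / ((n+1)(n+2)); check: a_0 = 3, a_1 = -2, a_2 = 0, a_3 = 2/3, a_4 = -1/2, a_5 = 7/30


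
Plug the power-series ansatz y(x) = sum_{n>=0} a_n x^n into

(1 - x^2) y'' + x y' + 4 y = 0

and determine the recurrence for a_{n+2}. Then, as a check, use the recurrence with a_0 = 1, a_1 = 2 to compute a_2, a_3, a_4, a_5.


Substitute y = sum_n a_n x^n.
(1 - 1 x^2) y'' contributes (n+2)(n+1) a_{n+2} - n(n-1) a_n at x^n.
x y'(x) contributes n a_n at x^n.
4 y(x) contributes 4 a_n at x^n.
Matching x^n: (n+2)(n+1) a_{n+2} + (-n(n-1) + n + 4) a_n = 0.
Thus a_{n+2} = (n(n-1) - n - 4) / ((n+1)(n+2)) * a_n.

Check with a_0 = 1, a_1 = 2 (apply the recurrence for n = 0, 1, 2, 3): a_0 = 1, a_1 = 2, a_2 = -2, a_3 = -5/3, a_4 = 2/3, a_5 = 1/12.

a_(n+2) = (n(n-1) - n - 4) / ((n+1)(n+2)) * a_n; check: a_0 = 1, a_1 = 2, a_2 = -2, a_3 = -5/3, a_4 = 2/3, a_5 = 1/12


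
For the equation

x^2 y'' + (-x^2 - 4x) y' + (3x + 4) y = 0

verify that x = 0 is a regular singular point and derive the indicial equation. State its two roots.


Divide by x^2 to reach normal form y'' + P_1(x) y' + P_2(x) y = 0 with P_1(x) = -1 - 4/x and P_2(x) = 3/x + 4/x^2.
x = 0 is a singular point because the y'-coefficient -1 - 4/x has a pole at x = 0 and the y-coefficient 3/x + 4/x^2 has a pole at x = 0.
It is a regular singular point because x P_1(x) = p(x) = -x - 4 and x^2 P_2(x) = q(x) = 3x + 4 are polynomials, hence analytic at x = 0.
p(0) = -4,  q(0) = 4.
Indicial equation: r(r-1) + p(0) r + q(0) = 0, i.e. r^2 + (p(0) - 1) r + q(0) = 0, i.e. r^2 - 5 r + 4 = 0.
Discriminant: (-5)^2 - 4(4) = 9, so r = (5 ± 3)/2.
Solving: r_1 = 4, r_2 = 1.

indicial: r^2 - 5 r + 4 = 0; roots r_1 = 4, r_2 = 1


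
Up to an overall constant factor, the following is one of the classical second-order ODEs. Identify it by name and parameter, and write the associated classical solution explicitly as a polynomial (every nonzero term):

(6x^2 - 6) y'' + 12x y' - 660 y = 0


All three coefficients share the factor -6; dividing through by -6 gives  (1 - x^2) y'' - 2x y' + 110 y = 0.
This matches the Legendre equation (1 - x^2) y'' - 2x y' + n(n+1) y = 0 (note the -2x y' term) with n(n+1) = 110, so n = 10; the polynomial solution is P_10(x).
With y = sum_k a_k x^k, matching x^k gives (k+2)(k+1) a_{k+2} = [k(k+1) - n(n+1)] a_k = (k - 10)(k + 11) a_k. The right side vanishes at k = 10, so the series with the parity of 10 terminates at degree 10.
Standard normalization (P_n(1) = 1): leading coefficient (2n)!/(2^n (n!)^2) = 2432902008176640000/(1024*13168189440000) = 46189/256, so a_10 = 46189/256. Work downward with a_k = (k+1)(k+2) a_{k+2} / ((k - 10)(k + 11)):
  a_8 = (9)(10)(46189/256) / ((8 - 10)(8 + 11)) = (2078505/128)/(-38) = -109395/256
  a_6 = (7)(8)(-109395/256) / ((6 - 10)(6 + 11)) = (-765765/32)/(-68) = 45045/128
  a_4 = (5)(6)(45045/128) / ((4 - 10)(4 + 11)) = (675675/64)/(-90) = -15015/128
  a_2 = (3)(4)(-15015/128) / ((2 - 10)(2 + 11)) = (-45045/32)/(-104) = 3465/256
  a_0 = (1)(2)(3465/256) / ((0 - 10)(0 + 11)) = (3465/128)/(-110) = -63/256
Hence P_10(x) = 46189 x^10/256 - 109395 x^8/256 + 45045 x^6/128 - 15015 x^4/128 + 3465 x^2/256 - 63/256.

P_10(x); series = 46189 x^10/256 - 109395 x^8/256 + 45045 x^6/128 - 15015 x^4/128 + 3465 x^2/256 - 63/256


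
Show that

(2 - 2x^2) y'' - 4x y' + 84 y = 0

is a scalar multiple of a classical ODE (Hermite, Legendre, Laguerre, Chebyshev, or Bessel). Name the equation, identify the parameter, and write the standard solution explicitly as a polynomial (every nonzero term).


All three coefficients share the factor 2; dividing through by 2 gives  (1 - x^2) y'' - 2x y' + 42 y = 0.
This matches the Legendre equation (1 - x^2) y'' - 2x y' + n(n+1) y = 0 (note the -2x y' term) with n(n+1) = 42, so n = 6; the polynomial solution is P_6(x).
With y = sum_k a_k x^k, matching x^k gives (k+2)(k+1) a_{k+2} = [k(k+1) - n(n+1)] a_k = (k - 6)(k + 7) a_k. The right side vanishes at k = 6, so the series with the parity of 6 terminates at degree 6.
Standard normalization (P_n(1) = 1): leading coefficient (2n)!/(2^n (n!)^2) = 479001600/(64*518400) = 231/16, so a_6 = 231/16. Work downward with a_k = (k+1)(k+2) a_{k+2} / ((k - 6)(k + 7)):
  a_4 = (5)(6)(231/16) / ((4 - 6)(4 + 7)) = (3465/8)/(-22) = -315/16
  a_2 = (3)(4)(-315/16) / ((2 - 6)(2 + 7)) = (-945/4)/(-36) = 105/16
  a_0 = (1)(2)(105/16) / ((0 - 6)(0 + 7)) = (105/8)/(-42) = -5/16
Hence P_6(x) = 231 x^6/16 - 315 x^4/16 + 105 x^2/16 - 5/16.

P_6(x); series = 231 x^6/16 - 315 x^4/16 + 105 x^2/16 - 5/16


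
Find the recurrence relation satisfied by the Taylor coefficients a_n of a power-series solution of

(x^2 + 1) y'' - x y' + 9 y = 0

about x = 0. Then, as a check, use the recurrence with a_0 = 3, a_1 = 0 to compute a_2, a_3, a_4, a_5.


Substitute y = sum_n a_n x^n.
(1 + 1 x^2) y'' contributes (n+2)(n+1) a_{n+2} + n(n-1) a_n at x^n.
-x y'(x) contributes -n a_n at x^n.
9 y(x) contributes 9 a_n at x^n.
Matching x^n: (n+2)(n+1) a_{n+2} + (n(n-1) - n + 9) a_n = 0.
Thus a_{n+2} = (-n(n-1) + n - 9) / ((n+1)(n+2)) * a_n.

Check with a_0 = 3, a_1 = 0 (apply the recurrence for n = 0, 1, 2, 3): a_0 = 3, a_1 = 0, a_2 = -27/2, a_3 = 0, a_4 = 81/8, a_5 = 0.

a_(n+2) = (-n(n-1) + n - 9) / ((n+1)(n+2)) * a_n; check: a_0 = 3, a_1 = 0, a_2 = -27/2, a_3 = 0, a_4 = 81/8, a_5 = 0


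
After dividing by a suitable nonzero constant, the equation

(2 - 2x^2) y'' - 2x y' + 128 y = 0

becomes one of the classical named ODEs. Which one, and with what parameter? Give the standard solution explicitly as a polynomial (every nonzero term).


All three coefficients share the factor 2; dividing through by 2 gives  (1 - x^2) y'' - x y' + 64 y = 0.
This matches the Chebyshev equation (1 - x^2) y'' - x y' + n^2 y = 0 (note the -x y' term, not -2x y') with n^2 = 64, so n = 8; the polynomial solution is T_8(x).
With y = sum_k a_k x^k, matching x^k gives (k+2)(k+1) a_{k+2} = (k^2 - n^2) a_k = (k - 8)(k + 8) a_k. The right side vanishes at k = 8, so the series with the parity of 8 terminates at degree 8.
Standard normalization: leading coefficient of T_n is 2^(n-1), so a_8 = 2^7 = 128. Work downward with a_k = (k+1)(k+2) a_{k+2} / ((k - 8)(k + 8)):
  a_6 = (7)(8)(128) / ((6 - 8)(6 + 8)) = 7168/(-28) = -256
  a_4 = (5)(6)(-256) / ((4 - 8)(4 + 8)) = -7680/(-48) = 160
  a_2 = (3)(4)(160) / ((2 - 8)(2 + 8)) = 1920/(-60) = -32
  a_0 = (1)(2)(-32) / ((0 - 8)(0 + 8)) = -64/(-64) = 1
Hence T_8(x) = 128 x^8 - 256 x^6 + 160 x^4 - 32 x^2 + 1.

T_8(x); series = 128 x^8 - 256 x^6 + 160 x^4 - 32 x^2 + 1


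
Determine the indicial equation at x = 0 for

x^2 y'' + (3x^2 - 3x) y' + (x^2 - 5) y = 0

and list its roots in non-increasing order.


Divide by x^2 to reach normal form y'' + P_1(x) y' + P_2(x) y = 0 with P_1(x) = 3 - 3/x and P_2(x) = 1 - 5/x^2.
x = 0 is a singular point because the y'-coefficient 3 - 3/x has a pole at x = 0 and the y-coefficient 1 - 5/x^2 has a pole at x = 0.
It is a regular singular point because x P_1(x) = p(x) = 3x - 3 and x^2 P_2(x) = q(x) = x^2 - 5 are polynomials, hence analytic at x = 0.
p(0) = -3,  q(0) = -5.
Indicial equation: r(r-1) + p(0) r + q(0) = 0, i.e. r^2 + (p(0) - 1) r + q(0) = 0, i.e. r^2 - 4 r - 5 = 0.
Discriminant: (-4)^2 - 4(-5) = 36, so r = (4 ± 6)/2.
Solving: r_1 = 5, r_2 = -1.

indicial: r^2 - 4 r - 5 = 0; roots r_1 = 5, r_2 = -1


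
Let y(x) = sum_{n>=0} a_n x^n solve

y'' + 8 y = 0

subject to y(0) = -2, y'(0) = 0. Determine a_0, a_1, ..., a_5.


Ansatz: y(x) = sum_{n>=0} a_n x^n, so y'(x) = sum_{n>=1} n a_n x^(n-1) and y''(x) = sum_{n>=2} n(n-1) a_n x^(n-2).
Substitute into P(x) y'' + Q(x) y' + R(x) y = 0 with P(x) = 1, Q(x) = 0, R(x) = 8, and match powers of x.
Initial conditions: a_0 = -2, a_1 = 0.
Setting the coefficient of each power of x to zero and solving order by order (substituting the coefficients already found):
  x^0: 2 a_2 + 8 a_0 = 0  ->  2 a_2 = -8 a_0 = 16  ->  a_2 = 8
  x^1: 6 a_3 + 8 a_1 = 0  ->  6 a_3 = -8 a_1 = 0  ->  a_3 = 0
  x^2: 12 a_4 + 8 a_2 = 0  ->  12 a_4 = -8 a_2 = -64  ->  a_4 = -16/3
  x^3: 20 a_5 + 8 a_3 = 0  ->  20 a_5 = -8 a_3 = 0  ->  a_5 = 0
Truncated series: y(x) = -2 + 8 x^2 - (16/3) x^4 + O(x^6).

a_0 = -2; a_1 = 0; a_2 = 8; a_3 = 0; a_4 = -16/3; a_5 = 0


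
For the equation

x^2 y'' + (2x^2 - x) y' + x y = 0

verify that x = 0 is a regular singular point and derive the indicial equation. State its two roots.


Divide by x^2 to reach normal form y'' + P_1(x) y' + P_2(x) y = 0 with P_1(x) = 2 - 1/x and P_2(x) = 1/x.
x = 0 is a singular point because the y'-coefficient 2 - 1/x has a pole at x = 0 and the y-coefficient 1/x has a pole at x = 0.
It is a regular singular point because x P_1(x) = p(x) = 2x - 1 and x^2 P_2(x) = q(x) = x are polynomials, hence analytic at x = 0.
p(0) = -1,  q(0) = 0.
Indicial equation: r(r-1) + p(0) r + q(0) = 0, i.e. r^2 + (p(0) - 1) r + q(0) = 0, i.e. r^2 - 2 r = 0.
Discriminant: (-2)^2 - 4(0) = 4, so r = (2 ± 2)/2.
Solving: r_1 = 2, r_2 = 0.

indicial: r^2 - 2 r = 0; roots r_1 = 2, r_2 = 0


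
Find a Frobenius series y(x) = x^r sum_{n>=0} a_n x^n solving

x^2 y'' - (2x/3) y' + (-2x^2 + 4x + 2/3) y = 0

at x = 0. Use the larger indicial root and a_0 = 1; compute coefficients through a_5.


Write in Frobenius form y'' + (p(x)/x) y' + (q(x)/x^2) y = 0:
  p(x) = -2/3,  q(x) = -2x^2 + 4x + 2/3.
Indicial equation: r(r-1) + (-2/3) r + (2/3) = 0 -> roots r_1 = 1, r_2 = 2/3.
Take r = r_1 = 1. Let y(x) = x^r sum_{n>=0} a_n x^n with a_0 = 1.
Substitute y = x^r sum a_n x^n and match x^{r+n}. The recurrence is
  D(n) a_n + 4 a_{n-1} - 2 a_{n-2} = 0,  where D(n) = (r+n)(r+n-1) + (-2/3)(r+n) + (2/3).
  a_n = [-4 a_{n-1} + 2 a_{n-2}] / D(n).
Since the indicial polynomial factors as (r - r_1)(r - r_2), D(n) = (r_1 + n - r_1)(r_1 + n - r_2) = n(n + 1/3).
Evaluating step by step (a_0 = 1):
  n = 1: D(1) = 1(1 + 1/3) = 4/3; numerator = -4(1) = -4; a_1 = (-4)/(4/3) = -3
  n = 2: D(2) = 2(2 + 1/3) = 14/3; numerator = -4(-3) + 2(1) = 14; a_2 = (14)/(14/3) = 3
  n = 3: D(3) = 3(3 + 1/3) = 10; numerator = -4(3) + 2(-3) = -18; a_3 = (-18)/(10) = -9/5
  n = 4: D(4) = 4(4 + 1/3) = 52/3; numerator = -4(-9/5) + 2(3) = 66/5; a_4 = (66/5)/(52/3) = 99/130
  n = 5: D(5) = 5(5 + 1/3) = 80/3; numerator = -4(99/130) + 2(-9/5) = -432/65; a_5 = (-432/65)/(80/3) = -81/325

r = 1; a_0 = 1; a_1 = -3; a_2 = 3; a_3 = -9/5; a_4 = 99/130; a_5 = -81/325


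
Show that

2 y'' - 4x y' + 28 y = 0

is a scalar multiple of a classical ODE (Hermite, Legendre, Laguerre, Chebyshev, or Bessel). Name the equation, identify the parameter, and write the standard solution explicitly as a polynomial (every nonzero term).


All three coefficients share the factor 2; dividing through by 2 gives  y'' - 2x y' + 14 y = 0.
This matches the Hermite equation y'' - 2x y' + 2n y = 0 with 2n = 14, so n = 7; the polynomial solution is H_7(x).
With y = sum_k a_k x^k, matching x^k gives (k+2)(k+1) a_{k+2} = 2(k - n) a_k = 2(k - 7) a_k. The right side vanishes at k = 7, so the series with the parity of 7 terminates at degree 7.
Standard normalization: leading coefficient of H_n is 2^n, so a_7 = 2^7 = 128. Work downward with a_k = (k+1)(k+2) a_{k+2} / (2(k - n)):
  a_5 = (6)(7)(128) / (2(5 - 7)) = 5376/(-4) = -1344
  a_3 = (4)(5)(-1344) / (2(3 - 7)) = -26880/(-8) = 3360
  a_1 = (2)(3)(3360) / (2(1 - 7)) = 20160/(-12) = -1680
Hence H_7(x) = 128 x^7 - 1344 x^5 + 3360 x^3 - 1680 x.

H_7(x); series = 128 x^7 - 1344 x^5 + 3360 x^3 - 1680 x


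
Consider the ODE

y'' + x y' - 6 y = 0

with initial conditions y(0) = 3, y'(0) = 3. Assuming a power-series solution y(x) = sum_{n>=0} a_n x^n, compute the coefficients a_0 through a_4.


Ansatz: y(x) = sum_{n>=0} a_n x^n, so y'(x) = sum_{n>=1} n a_n x^(n-1) and y''(x) = sum_{n>=2} n(n-1) a_n x^(n-2).
Substitute into P(x) y'' + Q(x) y' + R(x) y = 0 with P(x) = 1, Q(x) = x, R(x) = -6, and match powers of x.
Initial conditions: a_0 = 3, a_1 = 3.
Setting the coefficient of each power of x to zero and solving order by order (substituting the coefficients already found):
  x^0: 2 a_2 - 6 a_0 = 0  ->  2 a_2 = 6 a_0 = 18  ->  a_2 = 9
  x^1: 6 a_3 - 5 a_1 = 0  ->  6 a_3 = 5 a_1 = 15  ->  a_3 = 5/2
  x^2: 12 a_4 - 4 a_2 = 0  ->  12 a_4 = 4 a_2 = 36  ->  a_4 = 3
Truncated series: y(x) = 3 + 3 x + 9 x^2 + (5/2) x^3 + 3 x^4 + O(x^5).

a_0 = 3; a_1 = 3; a_2 = 9; a_3 = 5/2; a_4 = 3


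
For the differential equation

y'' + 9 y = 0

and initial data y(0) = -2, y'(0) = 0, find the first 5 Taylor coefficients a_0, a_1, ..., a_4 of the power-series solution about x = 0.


Ansatz: y(x) = sum_{n>=0} a_n x^n, so y'(x) = sum_{n>=1} n a_n x^(n-1) and y''(x) = sum_{n>=2} n(n-1) a_n x^(n-2).
Substitute into P(x) y'' + Q(x) y' + R(x) y = 0 with P(x) = 1, Q(x) = 0, R(x) = 9, and match powers of x.
Initial conditions: a_0 = -2, a_1 = 0.
Setting the coefficient of each power of x to zero and solving order by order (substituting the coefficients already found):
  x^0: 2 a_2 + 9 a_0 = 0  ->  2 a_2 = -9 a_0 = 18  ->  a_2 = 9
  x^1: 6 a_3 + 9 a_1 = 0  ->  6 a_3 = -9 a_1 = 0  ->  a_3 = 0
  x^2: 12 a_4 + 9 a_2 = 0  ->  12 a_4 = -9 a_2 = -81  ->  a_4 = -27/4
Truncated series: y(x) = -2 + 9 x^2 - (27/4) x^4 + O(x^5).

a_0 = -2; a_1 = 0; a_2 = 9; a_3 = 0; a_4 = -27/4


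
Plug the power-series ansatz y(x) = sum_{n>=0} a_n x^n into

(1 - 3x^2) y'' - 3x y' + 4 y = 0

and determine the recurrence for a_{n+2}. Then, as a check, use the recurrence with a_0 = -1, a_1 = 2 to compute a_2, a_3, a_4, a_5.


Substitute y = sum_n a_n x^n.
(1 - 3 x^2) y'' contributes (n+2)(n+1) a_{n+2} - 3 n(n-1) a_n at x^n.
-3 x y'(x) contributes -3 n a_n at x^n.
4 y(x) contributes 4 a_n at x^n.
Matching x^n: (n+2)(n+1) a_{n+2} + (-3 n(n-1) - 3 n + 4) a_n = 0.
Thus a_{n+2} = (3 n(n-1) + 3 n - 4) / ((n+1)(n+2)) * a_n.

Check with a_0 = -1, a_1 = 2 (apply the recurrence for n = 0, 1, 2, 3): a_0 = -1, a_1 = 2, a_2 = 2, a_3 = -1/3, a_4 = 4/3, a_5 = -23/60.

a_(n+2) = (3 n(n-1) + 3 n - 4) / ((n+1)(n+2)) * a_n; check: a_0 = -1, a_1 = 2, a_2 = 2, a_3 = -1/3, a_4 = 4/3, a_5 = -23/60


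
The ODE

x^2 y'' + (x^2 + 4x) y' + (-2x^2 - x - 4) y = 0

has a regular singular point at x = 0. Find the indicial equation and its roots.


Divide by x^2 to reach normal form y'' + P_1(x) y' + P_2(x) y = 0 with P_1(x) = 1 + 4/x and P_2(x) = -2 - 1/x - 4/x^2.
x = 0 is a singular point because the y'-coefficient 1 + 4/x has a pole at x = 0 and the y-coefficient -2 - 1/x - 4/x^2 has a pole at x = 0.
It is a regular singular point because x P_1(x) = p(x) = x + 4 and x^2 P_2(x) = q(x) = -2x^2 - x - 4 are polynomials, hence analytic at x = 0.
p(0) = 4,  q(0) = -4.
Indicial equation: r(r-1) + p(0) r + q(0) = 0, i.e. r^2 + (p(0) - 1) r + q(0) = 0, i.e. r^2 + 3 r - 4 = 0.
Discriminant: (3)^2 - 4(-4) = 25, so r = (-3 ± 5)/2.
Solving: r_1 = 1, r_2 = -4.

indicial: r^2 + 3 r - 4 = 0; roots r_1 = 1, r_2 = -4


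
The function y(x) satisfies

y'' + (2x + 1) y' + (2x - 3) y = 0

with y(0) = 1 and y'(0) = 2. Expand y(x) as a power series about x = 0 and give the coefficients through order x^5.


Ansatz: y(x) = sum_{n>=0} a_n x^n, so y'(x) = sum_{n>=1} n a_n x^(n-1) and y''(x) = sum_{n>=2} n(n-1) a_n x^(n-2).
Substitute into P(x) y'' + Q(x) y' + R(x) y = 0 with P(x) = 1, Q(x) = 2x + 1, R(x) = 2x - 3, and match powers of x.
Initial conditions: a_0 = 1, a_1 = 2.
Setting the coefficient of each power of x to zero and solving order by order (substituting the coefficients already found):
  x^0: 2 a_2 + a_1 - 3 a_0 = 0  ->  2 a_2 = -a_1 + 3 a_0 = 1  ->  a_2 = 1/2
  x^1: 6 a_3 + 2 a_2 - a_1 + 2 a_0 = 0  ->  6 a_3 = -2 a_2 + a_1 - 2 a_0 = -1  ->  a_3 = -1/6
  x^2: 12 a_4 + 3 a_3 + a_2 + 2 a_1 = 0  ->  12 a_4 = -3 a_3 - a_2 - 2 a_1 = -4  ->  a_4 = -1/3
  x^3: 20 a_5 + 4 a_4 + 3 a_3 + 2 a_2 = 0  ->  20 a_5 = -4 a_4 - 3 a_3 - 2 a_2 = 5/6  ->  a_5 = 1/24
Truncated series: y(x) = 1 + 2 x + (1/2) x^2 - (1/6) x^3 - (1/3) x^4 + (1/24) x^5 + O(x^6).

a_0 = 1; a_1 = 2; a_2 = 1/2; a_3 = -1/6; a_4 = -1/3; a_5 = 1/24


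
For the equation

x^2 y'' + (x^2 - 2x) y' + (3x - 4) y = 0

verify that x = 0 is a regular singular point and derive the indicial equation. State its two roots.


Divide by x^2 to reach normal form y'' + P_1(x) y' + P_2(x) y = 0 with P_1(x) = 1 - 2/x and P_2(x) = 3/x - 4/x^2.
x = 0 is a singular point because the y'-coefficient 1 - 2/x has a pole at x = 0 and the y-coefficient 3/x - 4/x^2 has a pole at x = 0.
It is a regular singular point because x P_1(x) = p(x) = x - 2 and x^2 P_2(x) = q(x) = 3x - 4 are polynomials, hence analytic at x = 0.
p(0) = -2,  q(0) = -4.
Indicial equation: r(r-1) + p(0) r + q(0) = 0, i.e. r^2 + (p(0) - 1) r + q(0) = 0, i.e. r^2 - 3 r - 4 = 0.
Discriminant: (-3)^2 - 4(-4) = 25, so r = (3 ± 5)/2.
Solving: r_1 = 4, r_2 = -1.

indicial: r^2 - 3 r - 4 = 0; roots r_1 = 4, r_2 = -1


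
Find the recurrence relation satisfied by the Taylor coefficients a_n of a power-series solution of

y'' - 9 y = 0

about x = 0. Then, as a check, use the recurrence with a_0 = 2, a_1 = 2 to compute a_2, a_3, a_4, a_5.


Substitute y = sum_n a_n x^n into y'' + (const) y = 0.
y''(x) = sum_{n>=0} (n+2)(n+1) a_{n+2} x^n.
The ODE becomes sum_n [(n+2)(n+1) a_{n+2} - 9 a_n] x^n = 0.
Setting each coefficient to zero gives the recurrence:
  (n+2)(n+1) a_{n+2} - 9 a_n = 0,
  a_{n+2} = 9 / ((n+1)(n+2)) a_n.

Check with a_0 = 2, a_1 = 2 (apply the recurrence for n = 0, 1, 2, 3): a_0 = 2, a_1 = 2, a_2 = 9, a_3 = 3, a_4 = 27/4, a_5 = 27/20.

a_{n+2} = 9/((n+1)(n+2)) * a_n; check: a_0 = 2, a_1 = 2, a_2 = 9, a_3 = 3, a_4 = 27/4, a_5 = 27/20


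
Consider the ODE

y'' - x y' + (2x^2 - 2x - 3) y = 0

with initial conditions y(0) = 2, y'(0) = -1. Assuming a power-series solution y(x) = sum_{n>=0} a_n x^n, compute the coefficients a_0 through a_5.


Ansatz: y(x) = sum_{n>=0} a_n x^n, so y'(x) = sum_{n>=1} n a_n x^(n-1) and y''(x) = sum_{n>=2} n(n-1) a_n x^(n-2).
Substitute into P(x) y'' + Q(x) y' + R(x) y = 0 with P(x) = 1, Q(x) = -x, R(x) = 2x^2 - 2x - 3, and match powers of x.
Initial conditions: a_0 = 2, a_1 = -1.
Setting the coefficient of each power of x to zero and solving order by order (substituting the coefficients already found):
  x^0: 2 a_2 - 3 a_0 = 0  ->  2 a_2 = 3 a_0 = 6  ->  a_2 = 3
  x^1: 6 a_3 - 4 a_1 - 2 a_0 = 0  ->  6 a_3 = 4 a_1 + 2 a_0 = 0  ->  a_3 = 0
  x^2: 12 a_4 - 5 a_2 - 2 a_1 + 2 a_0 = 0  ->  12 a_4 = 5 a_2 + 2 a_1 - 2 a_0 = 9  ->  a_4 = 3/4
  x^3: 20 a_5 - 6 a_3 - 2 a_2 + 2 a_1 = 0  ->  20 a_5 = 6 a_3 + 2 a_2 - 2 a_1 = 8  ->  a_5 = 2/5
Truncated series: y(x) = 2 - x + 3 x^2 + (3/4) x^4 + (2/5) x^5 + O(x^6).

a_0 = 2; a_1 = -1; a_2 = 3; a_3 = 0; a_4 = 3/4; a_5 = 2/5
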